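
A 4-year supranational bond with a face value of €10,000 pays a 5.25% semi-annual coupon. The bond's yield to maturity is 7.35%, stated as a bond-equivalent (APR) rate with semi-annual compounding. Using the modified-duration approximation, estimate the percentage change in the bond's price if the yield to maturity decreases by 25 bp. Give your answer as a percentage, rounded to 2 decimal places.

Periodic yield y = 0.03675. Modified duration first:
  t   CF        PV=CF/(1+0.03675)^t    t·PV
  1       262.50       253.1951       253.1951
  2       262.50       244.2200       488.4400
  3       262.50       235.5631       706.6892
  4       262.50       227.2130       908.8519
  5       262.50       219.1589     1,095.7944
  6       262.50       211.3903     1,268.3418
  7       262.50       203.8971     1,427.2795
  8    10,262.50     7,688.8399    61,510.7192
  Σ                  9,283.4773    67,659.3111
P = 9,283.4773; D_Mac = 7.28814 half-year periods = 3.64407 yrs; D_mod = 3.64407/(1+0.03675) = 3.51490 yrs.
ΔP/P ≈ -D_mod · Δy = -3.51490 × (-0.0025) = +0.008787 = +0.8787%.

+0.88%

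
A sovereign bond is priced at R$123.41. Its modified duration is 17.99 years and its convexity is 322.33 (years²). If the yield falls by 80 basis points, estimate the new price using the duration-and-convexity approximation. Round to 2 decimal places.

Duration effect: -D_mod·Δy = -17.99 × (-0.008) = +0.143920
Convexity effect: ½·C·(Δy)² = 0.5 × 322.33 × (-0.008)² = +0.01031456
ΔP/P ≈ +0.143920 + 0.01031456 = +0.15423456
New price ≈ 123.41 × (1 + 0.15423456) = 142.4440870496.

R$142.44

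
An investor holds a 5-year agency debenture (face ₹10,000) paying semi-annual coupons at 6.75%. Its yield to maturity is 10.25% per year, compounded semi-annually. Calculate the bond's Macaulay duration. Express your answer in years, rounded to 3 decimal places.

4.265 years

Periodic yield y = 0.05125. Discount each cash flow and weight by its period:
  t   CF        PV=CF/(1+0.05125)^t    t·PV
  1       337.50       321.0464       321.0464
  2       337.50       305.3949       610.7898
  3       337.50       290.5064       871.5193
  4       337.50       276.3438     1,105.3752
  5       337.50       262.8716     1,314.3582
  6       337.50       250.0563     1,500.3375
  7       337.50       237.8656     1,665.0595
  8       337.50       226.2693     1,810.1547
  9       337.50       215.2384     1,937.1453
  10   10,337.50     6,271.2691    62,712.6907
  Σ                  8,656.8618    73,848.4766
Price P = Σ PV = 8,656.8618.
Macaulay duration = Σ(t·PV) / P = 73,848.4766 / 8,656.8618 = 8.53063 half-year periods.
In years: 8.53063 / 2 = 4.26531 years.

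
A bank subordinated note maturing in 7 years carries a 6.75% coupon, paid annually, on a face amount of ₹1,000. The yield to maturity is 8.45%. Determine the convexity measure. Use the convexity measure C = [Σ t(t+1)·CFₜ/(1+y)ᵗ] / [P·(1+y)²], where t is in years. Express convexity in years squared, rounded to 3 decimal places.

36.374

With y = 0.0845:
  t   CF        PV=CF/(1+0.0845)^t    t·PV        t(t+1)·PV
  1        67.50        62.2407        62.2407         124.4813
  2        67.50        57.3911       114.7822         344.3467
  3        67.50        52.9194       158.7583         635.0331
  4        67.50        48.7961       195.1846         975.9230
  5        67.50        44.9941       224.9707       1,349.8243
  6        67.50        41.4884       248.9303       1,742.5118
  7     1,067.50       605.0078     4,235.0548      33,880.4380
  Σ                    912.8377     5,239.9215      39,052.5582
P = 912.8377.
Convexity = Σ t(t+1)·PV / [P·(1+y)²] = 39,052.5582 / (912.8377 × 1.176140) = 36.37448.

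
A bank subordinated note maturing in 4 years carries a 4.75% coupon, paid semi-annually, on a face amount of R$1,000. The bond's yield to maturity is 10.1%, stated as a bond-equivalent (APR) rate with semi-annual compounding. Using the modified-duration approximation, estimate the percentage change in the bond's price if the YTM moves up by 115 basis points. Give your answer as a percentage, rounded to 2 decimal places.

Periodic yield y = 0.0505. Modified duration first:
  t   CF        PV=CF/(1+0.0505)^t    t·PV
  1        23.75        22.6083        22.6083
  2        23.75        21.5214        43.0429
  3        23.75        20.4869        61.4606
  4        23.75        19.5020        78.0080
  5        23.75        18.5645        92.8225
  6        23.75        17.6721       106.0324
  7        23.75        16.8225       117.7577
  8     1,023.75       690.2803     5,522.2422
  Σ                    827.4580     6,043.9746
P = 827.4580; D_Mac = 7.30427 half-year periods = 3.65213 yrs; D_mod = 3.65213/(1+0.0505) = 3.47657 yrs.
ΔP/P ≈ -D_mod · Δy = -3.47657 × (+0.0115) = -0.039981 = -3.9981%.

-4.00%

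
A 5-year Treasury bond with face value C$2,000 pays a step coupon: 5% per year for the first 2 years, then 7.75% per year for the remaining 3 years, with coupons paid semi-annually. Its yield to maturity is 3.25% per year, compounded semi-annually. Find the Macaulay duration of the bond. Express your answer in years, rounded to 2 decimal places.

Periodic yield y = 0.01625. Discount each cash flow and weight by its period:
  t   CF        PV=CF/(1+0.01625)^t    t·PV
  1        50.00        49.2005        49.2005
  2        50.00        48.4138        96.8275
  3        50.00        47.6396       142.9189
  4        50.00        46.8779       187.5114
  5        77.50        71.4988       357.4941
  6        77.50        70.3555       422.1333
  7        77.50        69.2306       484.6139
  8        77.50        68.1235       544.9884
  9        77.50        67.0342       603.3081
  10    2,077.50     1,768.2165    17,682.1653
  Σ                  2,306.5910    20,571.1614
Price P = Σ PV = 2,306.5910.
Macaulay duration = Σ(t·PV) / P = 20,571.1614 / 2,306.5910 = 8.91843 half-year periods.
In years: 8.91843 / 2 = 4.45921 years.

4.46 years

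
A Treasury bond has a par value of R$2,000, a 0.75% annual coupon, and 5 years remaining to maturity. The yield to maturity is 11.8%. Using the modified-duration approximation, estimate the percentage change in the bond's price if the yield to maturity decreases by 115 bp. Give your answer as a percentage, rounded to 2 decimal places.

+5.04%

Periodic yield y = 0.118. Modified duration first:
  t   CF        PV=CF/(1+0.118)^t    t·PV
  1        15.00        13.4168        13.4168
  2        15.00        12.0007        24.0015
  3        15.00        10.7341        32.2023
  4        15.00         9.6012        38.4047
  5     2,015.00     1,153.6286     5,768.1432
  Σ                  1,199.3815     5,876.1685
P = 1,199.3815; D_Mac = 4.89933 yrs; D_mod = 4.89933/(1+0.118) = 4.38223 yrs.
ΔP/P ≈ -D_mod · Δy = -4.38223 × (-0.0115) = +0.050396 = +5.0396%.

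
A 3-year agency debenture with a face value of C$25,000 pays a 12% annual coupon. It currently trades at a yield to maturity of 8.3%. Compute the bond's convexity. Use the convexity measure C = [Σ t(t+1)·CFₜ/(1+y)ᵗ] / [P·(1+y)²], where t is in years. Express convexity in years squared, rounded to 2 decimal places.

8.89

With y = 0.083:
  t   CF        PV=CF/(1+0.083)^t    t·PV        t(t+1)·PV
  1     3,000.00     2,770.0831     2,770.0831       5,540.1662
  2     3,000.00     2,557.7868     5,115.5736      15,346.7208
  3    28,000.00    22,043.0995    66,129.2986     264,517.1943
  Σ                 27,370.9694    74,014.9553     285,404.0813
P = 27,370.9694.
Convexity = Σ t(t+1)·PV / [P·(1+y)²] = 285,404.0813 / (27,370.9694 × 1.172889) = 8.89023.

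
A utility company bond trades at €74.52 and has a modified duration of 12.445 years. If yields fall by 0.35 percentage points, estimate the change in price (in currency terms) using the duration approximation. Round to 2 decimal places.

+€3.25

Duration approximation: ΔP/P ≈ -D_mod · Δy = -12.445 × (-0.0035) = +0.0435575.
ΔP ≈ 74.52 × (+0.0435575) = +3.2459049.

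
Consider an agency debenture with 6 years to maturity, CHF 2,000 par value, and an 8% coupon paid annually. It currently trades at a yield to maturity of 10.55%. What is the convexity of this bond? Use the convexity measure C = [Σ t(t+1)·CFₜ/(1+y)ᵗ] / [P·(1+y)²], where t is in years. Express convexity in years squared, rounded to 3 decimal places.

26.294

With y = 0.1055:
  t   CF        PV=CF/(1+0.1055)^t    t·PV        t(t+1)·PV
  1       160.00       144.7309       144.7309         289.4618
  2       160.00       130.9189       261.8379         785.5137
  3       160.00       118.4251       355.2753       1,421.1011
  4       160.00       107.1236       428.4942       2,142.4712
  5       160.00        96.9006       484.5028       2,907.0165
  6     2,160.00     1,183.3175     7,099.9047      49,699.3330
  Σ                  1,781.4165     8,774.7458      57,244.8973
P = 1,781.4165.
Convexity = Σ t(t+1)·PV / [P·(1+y)²] = 57,244.8973 / (1,781.4165 × 1.222130) = 26.29383.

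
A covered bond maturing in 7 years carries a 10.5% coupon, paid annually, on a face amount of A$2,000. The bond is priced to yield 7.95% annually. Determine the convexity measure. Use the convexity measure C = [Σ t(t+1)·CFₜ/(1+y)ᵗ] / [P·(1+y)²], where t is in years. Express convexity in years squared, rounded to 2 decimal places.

With y = 0.0795:
  t   CF        PV=CF/(1+0.0795)^t    t·PV        t(t+1)·PV
  1       210.00       194.5345       194.5345         389.0690
  2       210.00       180.2080       360.4159       1,081.2478
  3       210.00       166.9365       500.8096       2,003.2382
  4       210.00       154.6424       618.5698       3,092.8489
  5       210.00       143.2538       716.2689       4,297.6131
  6       210.00       132.7038       796.2229       5,573.5603
  7     2,210.00     1,293.7005     9,055.9035      72,447.2282
  Σ                  2,265.9795    12,242.7251      88,884.8056
P = 2,265.9795.
Convexity = Σ t(t+1)·PV / [P·(1+y)²] = 88,884.8056 / (2,265.9795 × 1.165320) = 33.66094.

33.66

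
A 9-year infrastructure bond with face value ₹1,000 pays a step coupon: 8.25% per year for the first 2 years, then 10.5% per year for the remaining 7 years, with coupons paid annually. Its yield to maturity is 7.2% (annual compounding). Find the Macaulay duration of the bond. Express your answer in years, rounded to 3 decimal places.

Periodic yield y = 0.072. Discount each cash flow and weight by its year:
  t   CF        PV=CF/(1+0.072)^t    t·PV
  1        82.50        76.9590        76.9590
  2        82.50        71.7901       143.5801
  3       105.00        85.2324       255.6973
  4       105.00        79.5079       318.0315
  5       105.00        74.1678       370.8390
  6       105.00        69.1864       415.1183
  7       105.00        64.5395       451.7767
  8       105.00        60.2048       481.6383
  9     1,105.00       591.0296     5,319.2661
  Σ                  1,172.6174     7,832.9063
Price P = Σ PV = 1,172.6174.
Macaulay duration = Σ(t·PV) / P = 7,832.9063 / 1,172.6174 = 6.67985 years.

6.680 years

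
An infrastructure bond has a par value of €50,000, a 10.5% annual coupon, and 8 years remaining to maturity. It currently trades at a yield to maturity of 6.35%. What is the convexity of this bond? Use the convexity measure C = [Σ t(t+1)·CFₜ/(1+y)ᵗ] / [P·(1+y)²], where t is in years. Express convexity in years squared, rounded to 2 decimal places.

43.18

With y = 0.0635:
  t   CF        PV=CF/(1+0.0635)^t    t·PV        t(t+1)·PV
  1     5,250.00     4,936.5303     4,936.5303       9,873.0606
  2     5,250.00     4,641.7775     9,283.5549      27,850.6647
  3     5,250.00     4,364.6238    13,093.8715      52,375.4861
  4     5,250.00     4,104.0187    16,416.0746      82,080.3731
  5     5,250.00     3,858.9738    19,294.8691     115,769.2146
  6     5,250.00     3,628.5602    21,771.3615     152,399.5303
  7     5,250.00     3,411.9043    23,883.3302     191,066.6419
  8    55,250.00    33,762.3236   270,098.5890   2,430,887.3010
  Σ                 62,708.7123   378,778.1812   3,062,302.2724
P = 62,708.7123.
Convexity = Σ t(t+1)·PV / [P·(1+y)²] = 3,062,302.2724 / (62,708.7123 × 1.131032) = 43.17628.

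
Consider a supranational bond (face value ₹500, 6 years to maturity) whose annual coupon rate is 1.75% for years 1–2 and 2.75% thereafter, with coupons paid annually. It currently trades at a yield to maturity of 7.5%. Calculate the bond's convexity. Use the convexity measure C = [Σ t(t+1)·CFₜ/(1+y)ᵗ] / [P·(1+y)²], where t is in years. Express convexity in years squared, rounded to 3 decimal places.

With y = 0.075:
  t   CF        PV=CF/(1+0.075)^t    t·PV        t(t+1)·PV
  1         8.75         8.1395         8.1395          16.2791
  2         8.75         7.5717        15.1433          45.4300
  3        13.75        11.0682        33.2046         132.8185
  4        13.75        10.2960        41.1840         205.9201
  5        13.75         9.5777        47.8884         287.3304
  6       513.75       332.8902     1,997.3414      13,981.3897
  Σ                    379.5433     2,142.9013      14,669.1678
P = 379.5433.
Convexity = Σ t(t+1)·PV / [P·(1+y)²] = 14,669.1678 / (379.5433 × 1.155625) = 33.44469.

33.445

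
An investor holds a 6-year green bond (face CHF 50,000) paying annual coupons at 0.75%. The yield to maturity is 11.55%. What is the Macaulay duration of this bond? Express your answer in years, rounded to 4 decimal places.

Periodic yield y = 0.1155. Discount each cash flow and weight by its year:
  t   CF        PV=CF/(1+0.1155)^t    t·PV
  1       375.00       336.1721       336.1721
  2       375.00       301.3645       602.7290
  3       375.00       270.1609       810.4828
  4       375.00       242.1882       968.7528
  5       375.00       217.1118     1,085.5589
  6    50,375.00    26,145.5397   156,873.2383
  Σ                 27,512.5373   160,676.9340
Price P = Σ PV = 27,512.5373.
Macaulay duration = Σ(t·PV) / P = 160,676.9340 / 27,512.5373 = 5.84014 years.

5.8401 years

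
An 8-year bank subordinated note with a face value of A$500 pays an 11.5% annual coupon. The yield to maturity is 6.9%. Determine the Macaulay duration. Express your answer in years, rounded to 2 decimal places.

5.92 years

Periodic yield y = 0.069. Discount each cash flow and weight by its year:
  t   CF        PV=CF/(1+0.069)^t    t·PV
  1        57.50        53.7886        53.7886
  2        57.50        50.3167       100.6335
  3        57.50        47.0690       141.2069
  4        57.50        44.0308       176.1234
  5        57.50        41.1888       205.9441
  6        57.50        38.5302       231.1814
  7        57.50        36.0432       252.3027
  8       557.50       326.9063     2,615.2500
  Σ                    637.8737     3,776.4306
Price P = Σ PV = 637.8737.
Macaulay duration = Σ(t·PV) / P = 3,776.4306 / 637.8737 = 5.92034 years.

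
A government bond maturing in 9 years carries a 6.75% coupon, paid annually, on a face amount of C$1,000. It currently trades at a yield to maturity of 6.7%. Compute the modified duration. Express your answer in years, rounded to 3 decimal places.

Periodic yield y = 0.067. First find Macaulay duration:
  t   CF        PV=CF/(1+0.067)^t    t·PV
  1        67.50        63.2615        63.2615
  2        67.50        59.2891       118.5782
  3        67.50        55.5662       166.6985
  4        67.50        52.0770       208.3081
  5        67.50        48.8070       244.0348
  6        67.50        45.7422       274.4533
  7        67.50        42.8699       300.0896
  8        67.50        40.1780       321.4241
  9     1,067.50       595.5087     5,359.5783
  Σ                  1,003.2996     7,056.4263
P = 1,003.2996; Macaulay duration = 7,056.4263 / 1,003.2996 = 7.03322 years.
Modified duration = D_Mac / (1 + y) = 7.03322 / 1.067 = 6.59158 years.

6.592 years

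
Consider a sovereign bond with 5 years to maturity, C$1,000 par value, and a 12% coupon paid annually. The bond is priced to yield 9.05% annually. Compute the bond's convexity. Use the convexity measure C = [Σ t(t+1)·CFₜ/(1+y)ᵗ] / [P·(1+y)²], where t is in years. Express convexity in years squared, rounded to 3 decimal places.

19.179

With y = 0.0905:
  t   CF        PV=CF/(1+0.0905)^t    t·PV        t(t+1)·PV
  1       120.00       110.0413       110.0413         220.0825
  2       120.00       100.9090       201.8180         605.4540
  3       120.00        92.5346       277.6039       1,110.4154
  4       120.00        84.8552       339.4209       1,697.1044
  5     1,120.00       726.2559     3,631.2795      21,787.6770
  Σ                  1,114.5960     4,560.1635      25,420.7333
P = 1,114.5960.
Convexity = Σ t(t+1)·PV / [P·(1+y)²] = 25,420.7333 / (1,114.5960 × 1.189190) = 19.17870.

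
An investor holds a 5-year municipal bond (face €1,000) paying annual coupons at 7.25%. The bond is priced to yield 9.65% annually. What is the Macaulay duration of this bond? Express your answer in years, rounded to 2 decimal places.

Periodic yield y = 0.0965. Discount each cash flow and weight by its year:
  t   CF        PV=CF/(1+0.0965)^t    t·PV
  1        72.50        66.1195        66.1195
  2        72.50        60.3005       120.6010
  3        72.50        54.9936       164.9808
  4        72.50        50.1538       200.6150
  5     1,072.50       676.6345     3,383.1724
  Σ                    908.2018     3,935.4886
Price P = Σ PV = 908.2018.
Macaulay duration = Σ(t·PV) / P = 3,935.4886 / 908.2018 = 4.33328 years.

4.33 years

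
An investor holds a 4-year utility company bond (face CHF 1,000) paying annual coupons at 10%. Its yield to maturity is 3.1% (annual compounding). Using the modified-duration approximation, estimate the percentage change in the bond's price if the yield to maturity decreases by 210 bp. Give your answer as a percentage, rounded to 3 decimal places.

+7.222%

Periodic yield y = 0.031. Modified duration first:
  t   CF        PV=CF/(1+0.031)^t    t·PV
  1       100.00        96.9932        96.9932
  2       100.00        94.0768       188.1537
  3       100.00        91.2481       273.7444
  4     1,100.00       973.5495     3,894.1979
  Σ                  1,255.8676     4,453.0892
P = 1,255.8676; D_Mac = 3.54583 yrs; D_mod = 3.54583/(1+0.031) = 3.43921 yrs.
ΔP/P ≈ -D_mod · Δy = -3.43921 × (-0.021) = +0.072223 = +7.2223%.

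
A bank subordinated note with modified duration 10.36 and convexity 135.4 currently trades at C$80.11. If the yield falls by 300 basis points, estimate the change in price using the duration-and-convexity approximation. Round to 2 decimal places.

+C$29.78

Duration effect: -D_mod·Δy = -10.36 × (-0.03) = +0.310800
Convexity effect: ½·C·(Δy)² = 0.5 × 135.4 × (-0.03)² = +0.0609300
ΔP/P ≈ +0.310800 + 0.0609300 = +0.371730
ΔP ≈ 80.11 × (+0.371730) = +29.7792903.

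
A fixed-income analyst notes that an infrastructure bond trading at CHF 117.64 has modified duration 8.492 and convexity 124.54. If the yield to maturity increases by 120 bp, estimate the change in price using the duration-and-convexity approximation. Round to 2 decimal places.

Duration effect: -D_mod·Δy = -8.492 × (+0.012) = -0.101904
Convexity effect: ½·C·(Δy)² = 0.5 × 124.54 × (0.012)² = +0.00896688
ΔP/P ≈ -0.101904 + 0.00896688 = -0.09293712
ΔP ≈ 117.64 × (-0.09293712) = -10.9331227968.

-CHF 10.93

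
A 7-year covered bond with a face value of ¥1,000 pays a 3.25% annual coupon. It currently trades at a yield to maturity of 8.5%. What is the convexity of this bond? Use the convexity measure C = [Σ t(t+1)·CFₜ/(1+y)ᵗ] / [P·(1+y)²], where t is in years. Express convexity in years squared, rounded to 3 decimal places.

40.829

With y = 0.085:
  t   CF        PV=CF/(1+0.085)^t    t·PV        t(t+1)·PV
  1        32.50        29.9539        29.9539          59.9078
  2        32.50        27.6073        55.2146         165.6438
  3        32.50        25.4445        76.3335         305.3342
  4        32.50        23.4512        93.8047         469.0233
  5        32.50        21.6140       108.0699         648.4193
  6        32.50        19.9207       119.5243         836.6700
  7     1,032.50       583.2865     4,083.0052      32,664.0416
  Σ                    731.2780     4,565.9061      35,149.0400
P = 731.2780.
Convexity = Σ t(t+1)·PV / [P·(1+y)²] = 35,149.0400 / (731.2780 × 1.177225) = 40.82926.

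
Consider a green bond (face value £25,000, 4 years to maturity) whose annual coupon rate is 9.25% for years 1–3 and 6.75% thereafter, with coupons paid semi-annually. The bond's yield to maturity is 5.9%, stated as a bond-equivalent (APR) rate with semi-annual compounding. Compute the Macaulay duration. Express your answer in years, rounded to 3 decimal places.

3.463 years

Periodic yield y = 0.0295. Discount each cash flow and weight by its period:
  t   CF        PV=CF/(1+0.0295)^t    t·PV
  1     1,156.25     1,123.1180     1,123.1180
  2     1,156.25     1,090.9354     2,181.8708
  3     1,156.25     1,059.6750     3,179.0250
  4     1,156.25     1,029.3104     4,117.2414
  5     1,156.25       999.8158     4,999.0789
  6     1,156.25       971.1664     5,826.9983
  7       843.75       688.3817     4,818.6720
  8    25,843.75    20,480.6966   163,845.5726
  Σ                 27,443.0993   190,091.5772
Price P = Σ PV = 27,443.0993.
Macaulay duration = Σ(t·PV) / P = 190,091.5772 / 27,443.0993 = 6.92675 half-year periods.
In years: 6.92675 / 2 = 3.46338 years.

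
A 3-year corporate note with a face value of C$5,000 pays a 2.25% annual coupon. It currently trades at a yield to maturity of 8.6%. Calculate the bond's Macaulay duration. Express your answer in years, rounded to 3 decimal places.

2.928 years

Periodic yield y = 0.086. Discount each cash flow and weight by its year:
  t   CF        PV=CF/(1+0.086)^t    t·PV
  1       112.50       103.5912       103.5912
  2       112.50        95.3878       190.7756
  3     5,112.50     3,991.5709    11,974.7126
  Σ                  4,190.5498    12,269.0794
Price P = Σ PV = 4,190.5498.
Macaulay duration = Σ(t·PV) / P = 12,269.0794 / 4,190.5498 = 2.92780 years.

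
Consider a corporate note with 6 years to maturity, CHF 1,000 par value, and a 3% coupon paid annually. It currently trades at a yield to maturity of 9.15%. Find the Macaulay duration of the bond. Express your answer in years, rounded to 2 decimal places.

5.49 years

Periodic yield y = 0.0915. Discount each cash flow and weight by its year:
  t   CF        PV=CF/(1+0.0915)^t    t·PV
  1        30.00        27.4851        27.4851
  2        30.00        25.1810        50.3621
  3        30.00        23.0701        69.2104
  4        30.00        21.1362        84.5447
  5        30.00        19.3643        96.8217
  6     1,030.00       609.1087     3,654.6520
  Σ                    725.3455     3,983.0760
Price P = Σ PV = 725.3455.
Macaulay duration = Σ(t·PV) / P = 3,983.0760 / 725.3455 = 5.49128 years.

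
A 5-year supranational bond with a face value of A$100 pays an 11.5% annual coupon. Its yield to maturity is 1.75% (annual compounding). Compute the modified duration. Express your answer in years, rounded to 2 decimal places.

Periodic yield y = 0.0175. First find Macaulay duration:
  t   CF        PV=CF/(1+0.0175)^t    t·PV
  1        11.50        11.3022        11.3022
  2        11.50        11.1078        22.2156
  3        11.50        10.9168        32.7503
  4        11.50        10.7290        42.9161
  5       111.50       102.2357       511.1787
  Σ                    146.2916       620.3630
P = 146.2916; Macaulay duration = 620.3630 / 146.2916 = 4.24059 years.
Modified duration = D_Mac / (1 + y) = 4.24059 / 1.0175 = 4.16766 years.

4.17 years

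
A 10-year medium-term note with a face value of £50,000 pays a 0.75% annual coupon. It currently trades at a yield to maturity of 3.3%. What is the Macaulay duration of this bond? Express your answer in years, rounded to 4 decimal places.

9.6177 years

Periodic yield y = 0.033. Discount each cash flow and weight by its year:
  t   CF        PV=CF/(1+0.033)^t    t·PV
  1       375.00       363.0203       363.0203
  2       375.00       351.4234       702.8467
  3       375.00       340.1969     1,020.5906
  4       375.00       329.3290     1,317.3160
  5       375.00       318.8083     1,594.0416
  6       375.00       308.6237     1,851.7425
  7       375.00       298.7645     2,091.3516
  8       375.00       289.2202     2,313.7620
  9       375.00       279.9809     2,519.8279
  10   50,375.00    36,409.2593   364,092.5931
  Σ                 39,288.6266   377,867.0924
Price P = Σ PV = 39,288.6266.
Macaulay duration = Σ(t·PV) / P = 377,867.0924 / 39,288.6266 = 9.61772 years.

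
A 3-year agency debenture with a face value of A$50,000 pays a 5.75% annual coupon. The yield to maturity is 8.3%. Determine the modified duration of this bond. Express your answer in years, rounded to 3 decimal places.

Periodic yield y = 0.083. First find Macaulay duration:
  t   CF        PV=CF/(1+0.083)^t    t·PV
  1     2,875.00     2,654.6630     2,654.6630
  2     2,875.00     2,451.2123     4,902.4247
  3    52,875.00    41,626.0317   124,878.0951
  Σ                 46,731.9070   132,435.1827
P = 46,731.9070; Macaulay duration = 132,435.1827 / 46,731.9070 = 2.83393 years.
Modified duration = D_Mac / (1 + y) = 2.83393 / 1.083 = 2.61675 years.

2.617 years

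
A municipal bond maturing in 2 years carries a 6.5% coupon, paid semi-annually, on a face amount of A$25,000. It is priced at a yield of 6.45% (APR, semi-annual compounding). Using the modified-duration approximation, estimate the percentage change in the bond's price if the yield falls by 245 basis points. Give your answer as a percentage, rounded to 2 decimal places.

+4.53%

Periodic yield y = 0.03225. Modified duration first:
  t   CF        PV=CF/(1+0.03225)^t    t·PV
  1       812.50       787.1155       787.1155
  2       812.50       762.5241     1,525.0482
  3       812.50       738.7010     2,216.1030
  4    25,812.50    22,734.7667    90,939.0670
  Σ                 25,023.1074    95,467.3338
P = 25,023.1074; D_Mac = 3.81517 half-year periods = 1.90758 yrs; D_mod = 1.90758/(1+0.03225) = 1.84799 yrs.
ΔP/P ≈ -D_mod · Δy = -1.84799 × (-0.0245) = +0.045276 = +4.5276%.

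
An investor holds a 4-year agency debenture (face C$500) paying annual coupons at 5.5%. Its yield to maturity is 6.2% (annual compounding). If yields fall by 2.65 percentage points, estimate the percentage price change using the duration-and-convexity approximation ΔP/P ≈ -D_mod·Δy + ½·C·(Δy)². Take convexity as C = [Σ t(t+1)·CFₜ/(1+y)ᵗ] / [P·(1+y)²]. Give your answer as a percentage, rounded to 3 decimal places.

+9.776%

With y = 0.062:
  t   CF        PV=CF/(1+0.062)^t    t·PV        t(t+1)·PV
  1        27.50        25.8945        25.8945          51.7891
  2        27.50        24.3828        48.7656         146.2968
  3        27.50        22.9593        68.8780         275.5119
  4       527.50       414.6908     1,658.7632       8,293.8159
  Σ                    487.9275     1,802.3013       8,767.4138
P = 487.9275; D_Mac = 3.69379 yrs; D_mod = 3.47814 yrs; C = 15.93189.
Duration effect: -3.47814 × (-0.0265) = +0.092171
Convexity effect: 0.5 × 15.93189 × (-0.0265)² = +0.0055941
ΔP/P ≈ +0.092171 + 0.0055941 = +0.097765 = +9.7765%.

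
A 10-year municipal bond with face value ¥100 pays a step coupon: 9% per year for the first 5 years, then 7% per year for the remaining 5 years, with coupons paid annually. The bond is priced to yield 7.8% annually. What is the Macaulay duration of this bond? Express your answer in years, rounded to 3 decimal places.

Periodic yield y = 0.078. Discount each cash flow and weight by its year:
  t   CF        PV=CF/(1+0.078)^t    t·PV
  1         9.00         8.3488         8.3488
  2         9.00         7.7447        15.4894
  3         9.00         7.1843        21.5530
  4         9.00         6.6645        26.6580
  5         9.00         6.1823        30.9114
  6         7.00         4.4605        26.7631
  7         7.00         4.1378        28.9644
  8         7.00         3.8384        30.7070
  9         7.00         3.5606        32.0458
  10      107.00        50.4889       504.8893
  Σ                    102.6109       726.3303
Price P = Σ PV = 102.6109.
Macaulay duration = Σ(t·PV) / P = 726.3303 / 102.6109 = 7.07849 years.

7.078 years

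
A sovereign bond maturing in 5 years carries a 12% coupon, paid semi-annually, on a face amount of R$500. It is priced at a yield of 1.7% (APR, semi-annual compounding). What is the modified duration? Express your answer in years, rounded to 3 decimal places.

4.088 years

Periodic yield y = 0.0085. First find Macaulay duration:
  t   CF        PV=CF/(1+0.0085)^t    t·PV
  1        30.00        29.7471        29.7471
  2        30.00        29.4964        58.9929
  3        30.00        29.2478        87.7435
  4        30.00        29.0013       116.0052
  5        30.00        28.7569       143.7844
  6        30.00        28.5145       171.0870
  7        30.00        28.2742       197.9192
  8        30.00        28.0359       224.2870
  9        30.00        27.7996       250.1962
  10      530.00       486.9864     4,869.8641
  Σ                    745.8601     6,149.6266
P = 745.8601; Macaulay duration = 6,149.6266 / 745.8601 = 8.24501 half-year periods = 4.12251 years.
Modified duration = D_Mac / (1 + y) = 4.12251 / 1.0085 = 4.08776 years.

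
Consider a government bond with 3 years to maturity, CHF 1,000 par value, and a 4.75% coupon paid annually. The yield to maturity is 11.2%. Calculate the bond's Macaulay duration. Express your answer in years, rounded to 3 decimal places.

2.853 years

Periodic yield y = 0.112. Discount each cash flow and weight by its year:
  t   CF        PV=CF/(1+0.112)^t    t·PV
  1        47.50        42.7158        42.7158
  2        47.50        38.4135        76.8270
  3     1,047.50       761.7977     2,285.3932
  Σ                    842.9271     2,404.9360
Price P = Σ PV = 842.9271.
Macaulay duration = Σ(t·PV) / P = 2,404.9360 / 842.9271 = 2.85308 years.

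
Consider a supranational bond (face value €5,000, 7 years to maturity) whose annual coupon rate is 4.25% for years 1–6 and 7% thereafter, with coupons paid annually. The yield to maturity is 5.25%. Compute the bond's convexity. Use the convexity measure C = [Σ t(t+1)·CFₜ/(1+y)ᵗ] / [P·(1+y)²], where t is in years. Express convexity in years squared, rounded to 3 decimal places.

With y = 0.0525:
  t   CF        PV=CF/(1+0.0525)^t    t·PV        t(t+1)·PV
  1       212.50       201.9002       201.9002         403.8005
  2       212.50       191.8292       383.6584       1,150.9752
  3       212.50       182.2605       546.7816       2,187.1263
  4       212.50       173.1691       692.6766       3,463.3829
  5       212.50       164.5313       822.6563       4,935.9377
  6       212.50       156.3242       937.9454       6,565.6178
  7     5,350.00     3,739.3753    26,175.6268     209,405.0146
  Σ                  4,809.3899    29,761.2453     228,111.8550
P = 4,809.3899.
Convexity = Σ t(t+1)·PV / [P·(1+y)²] = 228,111.8550 / (4,809.3899 × 1.107756) = 42.81675.

42.817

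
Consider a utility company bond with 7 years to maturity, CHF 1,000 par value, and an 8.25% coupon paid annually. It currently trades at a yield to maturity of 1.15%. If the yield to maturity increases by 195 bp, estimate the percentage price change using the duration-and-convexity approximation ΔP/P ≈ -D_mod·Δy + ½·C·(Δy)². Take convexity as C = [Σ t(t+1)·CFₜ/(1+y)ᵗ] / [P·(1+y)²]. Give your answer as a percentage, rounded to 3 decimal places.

With y = 0.0115:
  t   CF        PV=CF/(1+0.0115)^t    t·PV        t(t+1)·PV
  1        82.50        81.5620        81.5620         163.1241
  2        82.50        80.6347       161.2695         483.8084
  3        82.50        79.7180       239.1539         956.6158
  4        82.50        78.8116       315.2466       1,576.2329
  5        82.50        77.9156       389.5781       2,337.4685
  6        82.50        77.0298       462.1786       3,235.2505
  7     1,082.50       999.2328     6,994.6298      55,957.0386
  Σ                  1,474.9046     8,643.6186      64,709.5388
P = 1,474.9046; D_Mac = 5.86046 yrs; D_mod = 5.79383 yrs; C = 42.88176.
Duration effect: -5.79383 × (+0.0195) = -0.112980
Convexity effect: 0.5 × 42.88176 × (0.0195)² = +0.0081529
ΔP/P ≈ -0.112980 + 0.0081529 = -0.104827 = -10.4827%.

-10.483%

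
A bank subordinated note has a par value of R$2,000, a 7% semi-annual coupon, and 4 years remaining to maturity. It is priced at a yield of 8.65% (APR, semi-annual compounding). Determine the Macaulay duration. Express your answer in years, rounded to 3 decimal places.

3.542 years

Periodic yield y = 0.04325. Discount each cash flow and weight by its period:
  t   CF        PV=CF/(1+0.04325)^t    t·PV
  1        70.00        67.0980        67.0980
  2        70.00        64.3163       128.6327
  3        70.00        61.6500       184.9499
  4        70.00        59.0941       236.3766
  5        70.00        56.6443       283.2214
  6        70.00        54.2960       325.7759
  7        70.00        52.0450       364.3152
  8     2,070.00     1,475.2418    11,801.9341
  Σ                  1,890.3855    13,392.3038
Price P = Σ PV = 1,890.3855.
Macaulay duration = Σ(t·PV) / P = 13,392.3038 / 1,890.3855 = 7.08443 half-year periods.
In years: 7.08443 / 2 = 3.54221 years.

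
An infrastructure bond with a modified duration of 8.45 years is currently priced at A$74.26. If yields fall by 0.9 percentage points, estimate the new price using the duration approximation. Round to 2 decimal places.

Duration approximation: ΔP/P ≈ -D_mod · Δy = -8.45 × (-0.009) = +0.076050.
New price ≈ 74.26 × (1 + 0.076050) = 79.907473.

A$79.91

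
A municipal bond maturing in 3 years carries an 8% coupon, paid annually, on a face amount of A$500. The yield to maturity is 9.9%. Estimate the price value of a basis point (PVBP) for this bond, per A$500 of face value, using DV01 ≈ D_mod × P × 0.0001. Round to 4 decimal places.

A$0.1204

Periodic yield y = 0.099.
  t   CF        PV=CF/(1+0.099)^t    t·PV
  1        40.00        36.3967        36.3967
  2        40.00        33.1180        66.2361
  3       540.00       406.8185     1,220.4555
  Σ                    476.3333     1,323.0883
P = 476.3333; D_Mac = 2.77765 yrs; D_mod = 2.52744 yrs.
DV01 ≈ 2.52744 × 476.3333 × 0.0001 = 0.120390.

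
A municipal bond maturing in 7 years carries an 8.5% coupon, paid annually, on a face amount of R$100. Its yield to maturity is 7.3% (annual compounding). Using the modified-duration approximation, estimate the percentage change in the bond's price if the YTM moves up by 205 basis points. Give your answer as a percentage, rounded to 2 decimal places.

-10.70%

Periodic yield y = 0.073. Modified duration first:
  t   CF        PV=CF/(1+0.073)^t    t·PV
  1         8.50         7.9217         7.9217
  2         8.50         7.3828        14.7655
  3         8.50         6.8805        20.6415
  4         8.50         6.4124        25.6496
  5         8.50         5.9761        29.8807
  6         8.50         5.5696        33.4173
  7       108.50        66.2570       463.7989
  Σ                    106.4001       596.0752
P = 106.4001; D_Mac = 5.60221 yrs; D_mod = 5.60221/(1+0.073) = 5.22107 yrs.
ΔP/P ≈ -D_mod · Δy = -5.22107 × (+0.0205) = -0.107032 = -10.7032%.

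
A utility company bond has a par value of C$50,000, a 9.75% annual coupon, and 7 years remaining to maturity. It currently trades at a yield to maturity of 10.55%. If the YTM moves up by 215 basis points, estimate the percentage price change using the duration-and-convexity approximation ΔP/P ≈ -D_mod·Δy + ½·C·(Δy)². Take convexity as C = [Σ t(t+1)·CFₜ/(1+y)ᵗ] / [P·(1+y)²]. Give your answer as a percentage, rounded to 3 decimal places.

-9.677%

With y = 0.1055:
  t   CF        PV=CF/(1+0.1055)^t    t·PV        t(t+1)·PV
  1     4,875.00     4,409.7693     4,409.7693       8,819.5387
  2     4,875.00     3,988.9365     7,977.8731      23,933.6192
  3     4,875.00     3,608.2646    10,824.7938      43,299.1754
  4     4,875.00     3,263.9210    13,055.6838      65,278.4191
  5     4,875.00     2,952.4387    14,762.1934      88,573.1602
  6     4,875.00     2,670.6817    16,024.0905     112,168.6335
  7    54,875.00    27,193.3871   190,353.7097   1,522,829.6772
  Σ                 48,087.3990   257,408.1136   1,864,902.2232
P = 48,087.3990; D_Mac = 5.35292 yrs; D_mod = 4.84208 yrs; C = 31.73272.
Duration effect: -4.84208 × (+0.0215) = -0.104105
Convexity effect: 0.5 × 31.73272 × (0.0215)² = +0.0073342
ΔP/P ≈ -0.104105 + 0.0073342 = -0.096771 = -9.6771%.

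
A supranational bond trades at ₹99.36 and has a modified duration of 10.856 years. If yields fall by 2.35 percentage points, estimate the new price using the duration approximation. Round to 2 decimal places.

Duration approximation: ΔP/P ≈ -D_mod · Δy = -10.856 × (-0.0235) = +0.255116.
New price ≈ 99.36 × (1 + 0.255116) = 124.70832576.

₹124.71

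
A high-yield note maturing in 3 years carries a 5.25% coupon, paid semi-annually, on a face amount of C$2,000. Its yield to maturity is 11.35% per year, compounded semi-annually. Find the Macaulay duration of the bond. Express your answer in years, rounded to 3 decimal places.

2.796 years

Periodic yield y = 0.05675. Discount each cash flow and weight by its period:
  t   CF        PV=CF/(1+0.05675)^t    t·PV
  1        52.50        49.6806        49.6806
  2        52.50        47.0127        94.0253
  3        52.50        44.4880       133.4639
  4        52.50        42.0989       168.3954
  5        52.50        39.8380       199.1902
  6     2,052.50     1,473.8376     8,843.0255
  Σ                  1,696.9557     9,487.7810
Price P = Σ PV = 1,696.9557.
Macaulay duration = Σ(t·PV) / P = 9,487.7810 / 1,696.9557 = 5.59106 half-year periods.
In years: 5.59106 / 2 = 2.79553 years.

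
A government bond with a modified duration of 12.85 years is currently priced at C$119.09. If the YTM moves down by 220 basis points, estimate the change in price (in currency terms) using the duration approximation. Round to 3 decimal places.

Duration approximation: ΔP/P ≈ -D_mod · Δy = -12.85 × (-0.022) = +0.282700.
ΔP ≈ 119.09 × (+0.282700) = +33.666743.

+C$33.667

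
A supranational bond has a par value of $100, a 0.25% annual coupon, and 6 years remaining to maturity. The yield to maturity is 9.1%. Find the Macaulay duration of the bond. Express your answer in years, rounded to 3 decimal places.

Periodic yield y = 0.091. Discount each cash flow and weight by its year:
  t   CF        PV=CF/(1+0.091)^t    t·PV
  1         0.25         0.2291         0.2291
  2         0.25         0.2100         0.4201
  3         0.25         0.1925         0.5775
  4         0.25         0.1765         0.7058
  5         0.25         0.1617         0.8087
  6       100.25        59.4478       356.6869
  Σ                     60.4177       359.4282
Price P = Σ PV = 60.4177.
Macaulay duration = Σ(t·PV) / P = 359.4282 / 60.4177 = 5.94905 years.

5.949 years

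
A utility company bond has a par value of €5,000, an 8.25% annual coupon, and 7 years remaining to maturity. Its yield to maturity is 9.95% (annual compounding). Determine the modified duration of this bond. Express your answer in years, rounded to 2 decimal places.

Periodic yield y = 0.0995. First find Macaulay duration:
  t   CF        PV=CF/(1+0.0995)^t    t·PV
  1       412.50       375.1705       375.1705
  2       412.50       341.2192       682.4384
  3       412.50       310.3404       931.0211
  4       412.50       282.2559     1,129.0236
  5       412.50       256.7130     1,283.5648
  6       412.50       233.4815     1,400.8892
  7     5,412.50     2,786.3218    19,504.2526
  Σ                  4,585.5023    25,306.3603
P = 4,585.5023; Macaulay duration = 25,306.3603 / 4,585.5023 = 5.51878 years.
Modified duration = D_Mac / (1 + y) = 5.51878 / 1.0995 = 5.01935 years.

5.02 years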